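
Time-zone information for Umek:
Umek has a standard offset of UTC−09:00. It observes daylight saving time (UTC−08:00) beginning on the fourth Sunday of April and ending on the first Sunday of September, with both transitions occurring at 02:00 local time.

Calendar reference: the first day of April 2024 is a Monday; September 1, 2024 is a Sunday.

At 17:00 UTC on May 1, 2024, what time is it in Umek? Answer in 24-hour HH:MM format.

1 April 2024 is a Monday, so the first Sunday is April 7 and the fourth is April 28.
1 September 2024 is a Sunday, so the first Sunday is September 1.
At the standard offset (UTC−09:00), 17:00 UTC − 9h = 08:00 Umek standard time.
The standard-time date in Umek, May 1, 2024, lies within the daylight-saving period (28 April – 1 September), so Umek is on daylight time, UTC−08:00.
17:00 UTC − 8h = 09:00 local.

09:00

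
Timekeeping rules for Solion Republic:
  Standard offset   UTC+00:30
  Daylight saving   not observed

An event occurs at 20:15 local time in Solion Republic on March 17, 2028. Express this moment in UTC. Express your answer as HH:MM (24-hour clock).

19:45

Solion Republic stays on UTC+00:30 all year.
20:15 local − 0h30m = 19:45 UTC.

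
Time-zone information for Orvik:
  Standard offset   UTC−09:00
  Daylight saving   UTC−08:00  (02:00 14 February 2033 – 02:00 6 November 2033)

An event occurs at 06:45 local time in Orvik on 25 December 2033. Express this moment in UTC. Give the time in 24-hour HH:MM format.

15:45

25 December 2033 is outside the daylight-saving period (14 February – 6 November), so Orvik is on standard time, UTC−09:00.
06:45 local + 9h = 15:45 UTC.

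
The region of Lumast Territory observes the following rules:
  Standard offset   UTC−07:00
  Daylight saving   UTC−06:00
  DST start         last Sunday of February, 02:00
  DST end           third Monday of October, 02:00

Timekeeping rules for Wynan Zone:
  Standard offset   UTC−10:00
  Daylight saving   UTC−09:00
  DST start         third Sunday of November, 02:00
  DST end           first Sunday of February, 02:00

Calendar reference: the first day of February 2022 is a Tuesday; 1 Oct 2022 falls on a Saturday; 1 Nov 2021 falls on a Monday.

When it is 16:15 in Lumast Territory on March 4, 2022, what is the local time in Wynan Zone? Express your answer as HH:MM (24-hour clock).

12:15

1 February 2022 is a Tuesday, so Sundays fall on 6, 13, 20, 27; the last is February 27.
1 October 2022 is a Saturday, so the first Monday is October 3 and the third is October 17.
Daylight saving runs 27 February – 17 October; March 4, 2022 is inside that window, so Lumast Territory is at UTC−06:00.
16:15 Lumast Territory + 6h = 22:15 UTC.
1 November 2021 is a Monday, so the first Sunday is November 7 and the third is November 21.
1 February 2022 is a Tuesday, so the first Sunday is February 6.
At the standard offset (UTC−10:00), 22:15 UTC − 10h = 12:15 Wynan Zone standard time.
The standard-time date in Wynan Zone, March 4, 2022, is outside the daylight-saving period (21 November 2021 – 6 February 2022), so Wynan Zone is on standard time, UTC−10:00.
22:15 UTC − 10h = 12:15 Wynan Zone.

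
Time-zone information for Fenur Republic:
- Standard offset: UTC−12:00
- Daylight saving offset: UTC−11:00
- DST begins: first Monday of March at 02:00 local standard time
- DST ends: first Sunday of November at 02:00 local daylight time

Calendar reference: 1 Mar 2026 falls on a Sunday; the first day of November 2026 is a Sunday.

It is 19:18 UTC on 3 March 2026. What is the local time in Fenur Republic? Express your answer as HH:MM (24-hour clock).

08:18

1 March 2026 is a Sunday, so the first Monday is March 2.
1 November 2026 is a Sunday, so the first Sunday is November 1.
At the standard offset (UTC−12:00), 19:18 UTC − 12h = 07:18 Fenur Republic standard time.
Daylight saving runs 2 March – 1 November; the standard-time date in Fenur Republic, 3 March 2026, is inside that window, so Fenur Republic is at UTC−11:00.
19:18 UTC − 11h = 08:18 local.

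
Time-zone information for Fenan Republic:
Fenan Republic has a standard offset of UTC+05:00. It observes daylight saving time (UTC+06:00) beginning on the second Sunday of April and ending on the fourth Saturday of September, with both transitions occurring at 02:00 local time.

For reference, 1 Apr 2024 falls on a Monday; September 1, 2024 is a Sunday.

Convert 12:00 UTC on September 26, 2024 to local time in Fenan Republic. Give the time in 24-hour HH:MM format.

18:00

1 April 2024 is a Monday, so the first Sunday is April 7 and the second is April 14.
1 September 2024 is a Sunday, so the first Saturday is September 7 and the fourth is September 28.
At the standard offset (UTC+05:00), 12:00 UTC + 5h = 17:00 Fenan Republic standard time.
The standard-time date in Fenan Republic, September 26, 2024, lies within the daylight-saving period (14 April – 28 September), so Fenan Republic is on daylight time, UTC+06:00.
12:00 UTC + 6h = 18:00 local.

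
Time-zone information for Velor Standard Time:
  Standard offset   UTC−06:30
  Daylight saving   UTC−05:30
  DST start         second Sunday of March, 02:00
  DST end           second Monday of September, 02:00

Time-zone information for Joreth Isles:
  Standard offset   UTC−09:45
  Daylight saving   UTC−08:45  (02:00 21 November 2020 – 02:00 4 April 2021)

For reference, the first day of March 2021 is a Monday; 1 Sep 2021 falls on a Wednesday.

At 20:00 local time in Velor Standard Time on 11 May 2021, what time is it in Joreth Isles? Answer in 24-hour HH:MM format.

1 March 2021 is a Monday, so the first Sunday is March 7 and the second is March 14.
1 September 2021 is a Wednesday, so the first Monday is September 6 and the second is September 13.
11 May 2021 falls between 14 March and 13 September, so daylight saving is in effect and Velor Standard Time is at UTC−05:30.
20:00 Velor Standard Time + 5h30m = 01:30 UTC (rolling into the next day, 12 May 2021).
At the standard offset (UTC−09:45), 01:30 UTC − 9h45m = 15:45 Joreth Isles standard time (rolling into the previous day, 11 May 2021).
Daylight saving runs 21 November 2020 – 4 April 2021; the standard-time date in Joreth Isles, 11 May 2021, is outside that window, so Joreth Isles is on standard time at UTC−09:45.
01:30 UTC − 9h45m = 15:45 Joreth Isles (rolling into the previous day, 11 May 2021).

15:45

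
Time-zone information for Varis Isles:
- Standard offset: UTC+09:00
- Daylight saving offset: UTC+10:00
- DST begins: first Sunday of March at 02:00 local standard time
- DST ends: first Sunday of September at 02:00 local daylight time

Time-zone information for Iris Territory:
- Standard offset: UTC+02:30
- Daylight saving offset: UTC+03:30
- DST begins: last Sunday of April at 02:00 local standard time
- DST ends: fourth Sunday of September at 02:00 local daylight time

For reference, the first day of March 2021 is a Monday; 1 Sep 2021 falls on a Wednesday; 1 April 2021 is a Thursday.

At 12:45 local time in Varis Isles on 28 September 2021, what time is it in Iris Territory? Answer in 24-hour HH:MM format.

1 March 2021 is a Monday, so the first Sunday is March 7.
1 September 2021 is a Wednesday, so the first Sunday is September 5.
Daylight saving runs 7 March – 5 September; 28 September 2021 is outside that window, so Varis Isles is on standard time at UTC+09:00.
12:45 Varis Isles − 9h = 03:45 UTC.
1 April 2021 is a Thursday, so Sundays fall on 4, 11, 18, 25; the last is April 25.
1 September 2021 is a Wednesday, so the first Sunday is September 5 and the fourth is September 26.
At the standard offset (UTC+02:30), 03:45 UTC + 2h30m = 06:15 Iris Territory standard time.
The standard-time date in Iris Territory, 28 September 2021, does not fall between 25 April and 26 September, so daylight saving is not in effect and Iris Territory is at UTC+02:30.
03:45 UTC + 2h30m = 06:15 Iris Territory.

06:15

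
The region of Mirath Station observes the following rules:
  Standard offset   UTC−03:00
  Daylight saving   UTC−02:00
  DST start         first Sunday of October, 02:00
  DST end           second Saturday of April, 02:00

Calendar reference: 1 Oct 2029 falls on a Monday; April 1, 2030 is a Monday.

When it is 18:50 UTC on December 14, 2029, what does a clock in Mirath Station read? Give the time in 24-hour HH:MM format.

1 October 2029 is a Monday, so the first Sunday is October 7.
1 April 2030 is a Monday, so the first Saturday is April 6 and the second is April 13.
At the standard offset (UTC−03:00), 18:50 UTC − 3h = 15:50 Mirath Station standard time.
The standard-time date in Mirath Station, December 14, 2029, falls between 7 October 2029 and 13 April 2030, so daylight saving is in effect and Mirath Station is at UTC−02:00.
18:50 UTC − 2h = 16:50 local.

16:50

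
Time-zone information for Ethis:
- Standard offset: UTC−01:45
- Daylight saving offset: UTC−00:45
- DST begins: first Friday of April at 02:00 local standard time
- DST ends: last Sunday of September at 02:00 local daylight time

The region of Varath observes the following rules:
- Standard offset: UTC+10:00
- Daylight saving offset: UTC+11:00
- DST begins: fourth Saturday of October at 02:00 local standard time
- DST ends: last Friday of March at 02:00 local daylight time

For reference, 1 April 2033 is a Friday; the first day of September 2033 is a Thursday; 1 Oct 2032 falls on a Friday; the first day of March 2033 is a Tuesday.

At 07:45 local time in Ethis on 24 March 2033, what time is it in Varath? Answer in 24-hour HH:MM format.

20:30

1 April 2033 is a Friday, so the first Friday is April 1.
1 September 2033 is a Thursday, so Sundays fall on 4, 11, 18, 25; the last is September 25.
Daylight saving runs 1 April – 25 September; 24 March 2033 is outside that window, so Ethis is on standard time at UTC−01:45.
07:45 Ethis + 1h45m = 09:30 UTC.
1 October 2032 is a Friday, so the first Saturday is October 2 and the fourth is October 23.
1 March 2033 is a Tuesday, so Fridays fall on 4, 11, 18, 25; the last is March 25.
At the standard offset (UTC+10:00), 09:30 UTC + 10h = 19:30 Varath standard time.
The standard-time date in Varath, 24 March 2033, falls between 23 October 2032 and 25 March 2033, so daylight saving is in effect and Varath is at UTC+11:00.
09:30 UTC + 11h = 20:30 Varath.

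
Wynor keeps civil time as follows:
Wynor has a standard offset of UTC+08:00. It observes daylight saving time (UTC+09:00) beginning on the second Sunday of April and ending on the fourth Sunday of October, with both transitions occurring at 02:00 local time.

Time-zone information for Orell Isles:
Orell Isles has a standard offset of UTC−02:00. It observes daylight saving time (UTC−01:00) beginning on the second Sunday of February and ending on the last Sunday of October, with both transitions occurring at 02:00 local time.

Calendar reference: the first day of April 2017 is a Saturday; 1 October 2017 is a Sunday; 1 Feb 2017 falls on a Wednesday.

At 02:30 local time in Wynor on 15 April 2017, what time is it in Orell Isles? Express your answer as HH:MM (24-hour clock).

1 April 2017 is a Saturday, so the first Sunday is April 2 and the second is April 9.
1 October 2017 is a Sunday, so the first Sunday is October 1 and the fourth is October 22.
Daylight saving runs 9 April – 22 October; 15 April 2017 is inside that window, so Wynor is at UTC+09:00.
02:30 Wynor − 9h = 17:30 UTC (rolling into the previous day, 14 April 2017).
1 February 2017 is a Wednesday, so the first Sunday is February 5 and the second is February 12.
1 October 2017 is a Sunday, so Sundays fall on 1, 8, 15, 22, 29; the last is October 29.
At the standard offset (UTC−02:00), 17:30 UTC − 2h = 15:30 Orell Isles standard time.
The standard-time date in Orell Isles, 14 April 2017, lies within the daylight-saving period (12 February – 29 October), so Orell Isles is on daylight time, UTC−01:00.
17:30 UTC − 1h = 16:30 Orell Isles.

16:30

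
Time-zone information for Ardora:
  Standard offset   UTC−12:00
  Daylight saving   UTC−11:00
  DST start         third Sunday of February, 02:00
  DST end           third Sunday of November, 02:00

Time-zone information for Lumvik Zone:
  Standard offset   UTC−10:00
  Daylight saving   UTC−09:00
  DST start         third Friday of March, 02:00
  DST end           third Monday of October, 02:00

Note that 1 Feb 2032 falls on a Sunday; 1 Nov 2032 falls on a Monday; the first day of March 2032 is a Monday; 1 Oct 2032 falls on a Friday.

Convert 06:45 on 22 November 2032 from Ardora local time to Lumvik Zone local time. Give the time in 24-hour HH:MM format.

08:45

1 February 2032 is a Sunday, so the first Sunday is February 1 and the third is February 15.
1 November 2032 is a Monday, so the first Sunday is November 7 and the third is November 21.
22 November 2032 does not fall between 15 February and 21 November, so daylight saving is not in effect and Ardora is at UTC−12:00.
06:45 Ardora + 12h = 18:45 UTC.
1 March 2032 is a Monday, so the first Friday is March 5 and the third is March 19.
1 October 2032 is a Friday, so the first Monday is October 4 and the third is October 18.
At the standard offset (UTC−10:00), 18:45 UTC − 10h = 08:45 Lumvik Zone standard time.
The standard-time date in Lumvik Zone, 22 November 2032, is outside the daylight-saving period (19 March – 18 October), so Lumvik Zone is on standard time, UTC−10:00.
18:45 UTC − 10h = 08:45 Lumvik Zone.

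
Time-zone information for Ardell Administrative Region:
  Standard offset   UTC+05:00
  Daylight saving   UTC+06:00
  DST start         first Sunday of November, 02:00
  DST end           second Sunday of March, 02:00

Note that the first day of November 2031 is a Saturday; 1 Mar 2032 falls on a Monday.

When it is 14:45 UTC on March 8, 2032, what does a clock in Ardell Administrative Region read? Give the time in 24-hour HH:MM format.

1 November 2031 is a Saturday, so the first Sunday is November 2.
1 March 2032 is a Monday, so the first Sunday is March 7 and the second is March 14.
At the standard offset (UTC+05:00), 14:45 UTC + 5h = 19:45 Ardell Administrative Region standard time.
The standard-time date in Ardell Administrative Region, March 8, 2032, falls between 2 November 2031 and 14 March 2032, so daylight saving is in effect and Ardell Administrative Region is at UTC+06:00.
14:45 UTC + 6h = 20:45 local.

20:45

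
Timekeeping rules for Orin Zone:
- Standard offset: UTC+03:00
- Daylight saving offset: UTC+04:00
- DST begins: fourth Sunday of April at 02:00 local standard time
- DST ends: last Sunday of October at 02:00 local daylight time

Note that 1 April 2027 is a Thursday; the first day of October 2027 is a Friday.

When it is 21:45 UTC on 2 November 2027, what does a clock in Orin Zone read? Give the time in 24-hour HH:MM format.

1 April 2027 is a Thursday, so the first Sunday is April 4 and the fourth is April 25.
1 October 2027 is a Friday, so Sundays fall on 3, 10, 17, 24, 31; the last is October 31.
At the standard offset (UTC+03:00), 21:45 UTC + 3h = 00:45 Orin Zone standard time (rolling into the next day, 3 November 2027).
The standard-time date in Orin Zone, 3 November 2027, is outside the daylight-saving period (25 April – 31 October), so Orin Zone is on standard time, UTC+03:00.
21:45 UTC + 3h = 00:45 local (rolling into the next day, 3 November 2027).

00:45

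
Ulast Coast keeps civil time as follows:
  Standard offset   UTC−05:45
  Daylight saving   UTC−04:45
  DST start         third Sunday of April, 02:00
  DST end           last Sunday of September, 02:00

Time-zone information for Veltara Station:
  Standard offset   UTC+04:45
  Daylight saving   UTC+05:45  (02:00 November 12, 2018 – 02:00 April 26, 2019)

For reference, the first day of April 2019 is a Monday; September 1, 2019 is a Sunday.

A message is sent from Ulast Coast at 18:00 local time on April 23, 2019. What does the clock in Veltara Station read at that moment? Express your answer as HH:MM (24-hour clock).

04:30

1 April 2019 is a Monday, so the first Sunday is April 7 and the third is April 21.
1 September 2019 is a Sunday, so Sundays fall on 1, 8, 15, 22, 29; the last is September 29.
Daylight saving runs 21 April – 29 September; April 23, 2019 is inside that window, so Ulast Coast is at UTC−04:45.
18:00 Ulast Coast + 4h45m = 22:45 UTC.
At the standard offset (UTC+04:45), 22:45 UTC + 4h45m = 03:30 Veltara Station standard time (rolling into the next day, 24 April 2019).
Daylight saving runs 12 November 2018 – 26 April 2019; the standard-time date in Veltara Station, April 24, 2019, is inside that window, so Veltara Station is at UTC+05:45.
22:45 UTC + 5h45m = 04:30 Veltara Station (rolling into the next day, 24 April 2019).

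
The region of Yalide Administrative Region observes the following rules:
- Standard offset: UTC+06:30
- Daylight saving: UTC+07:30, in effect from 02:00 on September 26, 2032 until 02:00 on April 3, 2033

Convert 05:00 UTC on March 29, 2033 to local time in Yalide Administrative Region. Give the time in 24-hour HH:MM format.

At the standard offset (UTC+06:30), 05:00 UTC + 6h30m = 11:30 Yalide Administrative Region standard time.
The standard-time date in Yalide Administrative Region, March 29, 2033, lies within the daylight-saving period (26 September 2032 – 3 April 2033), so Yalide Administrative Region is on daylight time, UTC+07:30.
05:00 UTC + 7h30m = 12:30 local.

12:30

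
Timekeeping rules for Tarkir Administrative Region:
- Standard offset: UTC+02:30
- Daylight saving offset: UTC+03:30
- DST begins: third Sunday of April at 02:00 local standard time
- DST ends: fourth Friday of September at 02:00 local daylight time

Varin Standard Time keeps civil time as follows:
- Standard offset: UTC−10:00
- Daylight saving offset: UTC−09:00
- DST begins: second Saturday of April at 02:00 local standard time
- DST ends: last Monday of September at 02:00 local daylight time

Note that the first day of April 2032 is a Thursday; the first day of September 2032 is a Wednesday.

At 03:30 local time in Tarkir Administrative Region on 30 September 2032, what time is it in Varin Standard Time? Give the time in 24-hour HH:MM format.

1 April 2032 is a Thursday, so the first Sunday is April 4 and the third is April 18.
1 September 2032 is a Wednesday, so the first Friday is September 3 and the fourth is September 24.
Daylight saving runs 18 April – 24 September; 30 September 2032 is outside that window, so Tarkir Administrative Region is on standard time at UTC+02:30.
03:30 Tarkir Administrative Region − 2h30m = 01:00 UTC.
1 April 2032 is a Thursday, so the first Saturday is April 3 and the second is April 10.
1 September 2032 is a Wednesday, so Mondays fall on 6, 13, 20, 27; the last is September 27.
At the standard offset (UTC−10:00), 01:00 UTC − 10h = 15:00 Varin Standard Time standard time (rolling into the previous day, 29 September 2032).
The standard-time date in Varin Standard Time, 29 September 2032, is outside the daylight-saving period (10 April – 27 September), so Varin Standard Time is on standard time, UTC−10:00.
01:00 UTC − 10h = 15:00 Varin Standard Time (rolling into the previous day, 29 September 2032).

15:00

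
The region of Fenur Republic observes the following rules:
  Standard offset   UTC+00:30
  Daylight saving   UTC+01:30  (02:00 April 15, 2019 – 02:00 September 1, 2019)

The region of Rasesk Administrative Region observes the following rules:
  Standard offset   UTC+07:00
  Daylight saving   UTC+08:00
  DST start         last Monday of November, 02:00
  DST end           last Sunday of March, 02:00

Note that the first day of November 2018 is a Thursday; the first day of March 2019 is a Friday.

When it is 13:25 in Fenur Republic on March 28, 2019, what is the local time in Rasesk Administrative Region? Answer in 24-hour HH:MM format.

20:55

Daylight saving runs 15 April – 1 September; March 28, 2019 is outside that window, so Fenur Republic is on standard time at UTC+00:30.
13:25 Fenur Republic − 0h30m = 12:55 UTC.
1 November 2018 is a Thursday, so Mondays fall on 5, 12, 19, 26; the last is November 26.
1 March 2019 is a Friday, so Sundays fall on 3, 10, 17, 24, 31; the last is March 31.
At the standard offset (UTC+07:00), 12:55 UTC + 7h = 19:55 Rasesk Administrative Region standard time.
The standard-time date in Rasesk Administrative Region, March 28, 2019, lies within the daylight-saving period (26 November 2018 – 31 March 2019), so Rasesk Administrative Region is on daylight time, UTC+08:00.
12:55 UTC + 8h = 20:55 Rasesk Administrative Region.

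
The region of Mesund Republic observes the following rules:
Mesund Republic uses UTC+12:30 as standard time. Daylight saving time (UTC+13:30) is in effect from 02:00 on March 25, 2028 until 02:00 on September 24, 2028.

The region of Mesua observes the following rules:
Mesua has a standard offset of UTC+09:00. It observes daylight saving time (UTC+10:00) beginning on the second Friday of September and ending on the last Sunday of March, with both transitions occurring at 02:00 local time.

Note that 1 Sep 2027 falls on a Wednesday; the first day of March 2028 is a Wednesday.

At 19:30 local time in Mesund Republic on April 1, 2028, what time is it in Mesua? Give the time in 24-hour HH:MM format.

April 1, 2028 lies within the daylight-saving period (25 March – 24 September), so Mesund Republic is on daylight time, UTC+13:30.
19:30 Mesund Republic − 13h30m = 06:00 UTC.
1 September 2027 is a Wednesday, so the first Friday is September 3 and the second is September 10.
1 March 2028 is a Wednesday, so Sundays fall on 5, 12, 19, 26; the last is March 26.
At the standard offset (UTC+09:00), 06:00 UTC + 9h = 15:00 Mesua standard time.
The standard-time date in Mesua, April 1, 2028, does not fall between 10 September 2027 and 26 March 2028, so daylight saving is not in effect and Mesua is at UTC+09:00.
06:00 UTC + 9h = 15:00 Mesua.

15:00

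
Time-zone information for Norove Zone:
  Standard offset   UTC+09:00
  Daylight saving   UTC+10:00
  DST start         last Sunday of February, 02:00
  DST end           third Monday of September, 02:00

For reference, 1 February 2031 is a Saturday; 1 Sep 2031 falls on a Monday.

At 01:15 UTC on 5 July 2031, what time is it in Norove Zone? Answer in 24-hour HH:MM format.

1 February 2031 is a Saturday, so Sundays fall on 2, 9, 16, 23; the last is February 23.
1 September 2031 is a Monday, so the first Monday is September 1 and the third is September 15.
At the standard offset (UTC+09:00), 01:15 UTC + 9h = 10:15 Norove Zone standard time.
The standard-time date in Norove Zone, 5 July 2031, lies within the daylight-saving period (23 February – 15 September), so Norove Zone is on daylight time, UTC+10:00.
01:15 UTC + 10h = 11:15 local.

11:15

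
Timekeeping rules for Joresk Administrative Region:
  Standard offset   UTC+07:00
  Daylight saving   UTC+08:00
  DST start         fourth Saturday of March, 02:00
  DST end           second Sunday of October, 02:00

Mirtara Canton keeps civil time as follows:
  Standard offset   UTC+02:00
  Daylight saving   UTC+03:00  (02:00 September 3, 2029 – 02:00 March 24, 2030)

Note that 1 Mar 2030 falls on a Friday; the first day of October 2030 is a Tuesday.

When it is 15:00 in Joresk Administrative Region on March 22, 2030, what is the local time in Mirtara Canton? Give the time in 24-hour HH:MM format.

1 March 2030 is a Friday, so the first Saturday is March 2 and the fourth is March 23.
1 October 2030 is a Tuesday, so the first Sunday is October 6 and the second is October 13.
March 22, 2030 is outside the daylight-saving period (23 March – 13 October), so Joresk Administrative Region is on standard time, UTC+07:00.
15:00 Joresk Administrative Region − 7h = 08:00 UTC.
At the standard offset (UTC+02:00), 08:00 UTC + 2h = 10:00 Mirtara Canton standard time.
The standard-time date in Mirtara Canton, March 22, 2030, falls between 3 September 2029 and 24 March 2030, so daylight saving is in effect and Mirtara Canton is at UTC+03:00.
08:00 UTC + 3h = 11:00 Mirtara Canton.

11:00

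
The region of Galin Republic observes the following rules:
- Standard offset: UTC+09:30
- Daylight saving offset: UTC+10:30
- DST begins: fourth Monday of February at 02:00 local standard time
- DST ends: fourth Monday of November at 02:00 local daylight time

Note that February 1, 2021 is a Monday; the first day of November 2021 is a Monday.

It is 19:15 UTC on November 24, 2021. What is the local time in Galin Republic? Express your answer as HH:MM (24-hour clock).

1 February 2021 is a Monday, so the first Monday is February 1 and the fourth is February 22.
1 November 2021 is a Monday, so the first Monday is November 1 and the fourth is November 22.
At the standard offset (UTC+09:30), 19:15 UTC + 9h30m = 04:45 Galin Republic standard time (rolling into the next day, 25 November 2021).
The standard-time date in Galin Republic, November 25, 2021, does not fall between 22 February and 22 November, so daylight saving is not in effect and Galin Republic is at UTC+09:30.
19:15 UTC + 9h30m = 04:45 local (rolling into the next day, 25 November 2021).

04:45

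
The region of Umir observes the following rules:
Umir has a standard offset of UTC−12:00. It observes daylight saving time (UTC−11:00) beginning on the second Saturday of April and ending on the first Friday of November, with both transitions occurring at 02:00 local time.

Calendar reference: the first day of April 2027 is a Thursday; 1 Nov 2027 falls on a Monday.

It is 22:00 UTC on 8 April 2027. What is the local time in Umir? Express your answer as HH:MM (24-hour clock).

1 April 2027 is a Thursday, so the first Saturday is April 3 and the second is April 10.
1 November 2027 is a Monday, so the first Friday is November 5.
At the standard offset (UTC−12:00), 22:00 UTC − 12h = 10:00 Umir standard time.
Daylight saving runs 10 April – 5 November; the standard-time date in Umir, 8 April 2027, is outside that window, so Umir is on standard time at UTC−12:00.
22:00 UTC − 12h = 10:00 local.

10:00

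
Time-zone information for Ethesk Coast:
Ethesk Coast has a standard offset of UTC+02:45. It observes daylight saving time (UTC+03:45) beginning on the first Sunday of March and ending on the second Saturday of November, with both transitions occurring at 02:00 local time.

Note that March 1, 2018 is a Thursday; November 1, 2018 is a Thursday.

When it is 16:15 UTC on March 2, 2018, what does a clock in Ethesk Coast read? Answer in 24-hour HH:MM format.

1 March 2018 is a Thursday, so the first Sunday is March 4.
1 November 2018 is a Thursday, so the first Saturday is November 3 and the second is November 10.
At the standard offset (UTC+02:45), 16:15 UTC + 2h45m = 19:00 Ethesk Coast standard time.
Daylight saving runs 4 March – 10 November; the standard-time date in Ethesk Coast, March 2, 2018, is outside that window, so Ethesk Coast is on standard time at UTC+02:45.
16:15 UTC + 2h45m = 19:00 local.

19:00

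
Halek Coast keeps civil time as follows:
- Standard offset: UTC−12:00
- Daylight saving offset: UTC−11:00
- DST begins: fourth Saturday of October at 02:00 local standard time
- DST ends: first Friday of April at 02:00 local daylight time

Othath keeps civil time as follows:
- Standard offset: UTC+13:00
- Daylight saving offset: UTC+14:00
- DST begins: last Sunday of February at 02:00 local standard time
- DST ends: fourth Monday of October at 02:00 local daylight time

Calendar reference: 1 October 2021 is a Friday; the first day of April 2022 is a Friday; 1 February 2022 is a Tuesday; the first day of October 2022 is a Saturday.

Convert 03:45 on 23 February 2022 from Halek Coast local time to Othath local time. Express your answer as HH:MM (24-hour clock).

1 October 2021 is a Friday, so the first Saturday is October 2 and the fourth is October 23.
1 April 2022 is a Friday, so the first Friday is April 1.
Daylight saving runs 23 October 2021 – 1 April 2022; 23 February 2022 is inside that window, so Halek Coast is at UTC−11:00.
03:45 Halek Coast + 11h = 14:45 UTC.
1 February 2022 is a Tuesday, so Sundays fall on 6, 13, 20, 27; the last is February 27.
1 October 2022 is a Saturday, so the first Monday is October 3 and the fourth is October 24.
At the standard offset (UTC+13:00), 14:45 UTC + 13h = 03:45 Othath standard time (rolling into the next day, 24 February 2022).
The standard-time date in Othath, 24 February 2022, does not fall between 27 February and 24 October, so daylight saving is not in effect and Othath is at UTC+13:00.
14:45 UTC + 13h = 03:45 Othath (rolling into the next day, 24 February 2022).

03:45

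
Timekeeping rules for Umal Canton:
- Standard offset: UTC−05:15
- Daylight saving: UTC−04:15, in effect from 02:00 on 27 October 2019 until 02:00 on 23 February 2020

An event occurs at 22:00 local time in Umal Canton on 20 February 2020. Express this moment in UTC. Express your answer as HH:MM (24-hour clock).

02:15

Daylight saving runs 27 October 2019 – 23 February 2020; 20 February 2020 is inside that window, so Umal Canton is at UTC−04:15.
22:00 local + 4h15m = 02:15 UTC (rolling into the next day, 21 February 2020).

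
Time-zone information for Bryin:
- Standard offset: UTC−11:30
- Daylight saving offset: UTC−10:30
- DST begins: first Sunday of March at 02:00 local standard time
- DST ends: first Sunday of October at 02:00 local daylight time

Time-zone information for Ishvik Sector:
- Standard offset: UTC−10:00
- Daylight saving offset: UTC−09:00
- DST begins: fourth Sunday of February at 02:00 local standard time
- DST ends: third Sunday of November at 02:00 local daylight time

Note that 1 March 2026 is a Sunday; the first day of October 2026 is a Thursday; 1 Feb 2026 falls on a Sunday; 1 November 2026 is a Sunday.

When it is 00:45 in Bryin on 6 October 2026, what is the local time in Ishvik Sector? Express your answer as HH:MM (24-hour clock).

03:15

1 March 2026 is a Sunday, so the first Sunday is March 1.
1 October 2026 is a Thursday, so the first Sunday is October 4.
Daylight saving runs 1 March – 4 October; 6 October 2026 is outside that window, so Bryin is on standard time at UTC−11:30.
00:45 Bryin + 11h30m = 12:15 UTC.
1 February 2026 is a Sunday, so the first Sunday is February 1 and the fourth is February 22.
1 November 2026 is a Sunday, so the first Sunday is November 1 and the third is November 15.
At the standard offset (UTC−10:00), 12:15 UTC − 10h = 02:15 Ishvik Sector standard time.
The standard-time date in Ishvik Sector, 6 October 2026, lies within the daylight-saving period (22 February – 15 November), so Ishvik Sector is on daylight time, UTC−09:00.
12:15 UTC − 9h = 03:15 Ishvik Sector.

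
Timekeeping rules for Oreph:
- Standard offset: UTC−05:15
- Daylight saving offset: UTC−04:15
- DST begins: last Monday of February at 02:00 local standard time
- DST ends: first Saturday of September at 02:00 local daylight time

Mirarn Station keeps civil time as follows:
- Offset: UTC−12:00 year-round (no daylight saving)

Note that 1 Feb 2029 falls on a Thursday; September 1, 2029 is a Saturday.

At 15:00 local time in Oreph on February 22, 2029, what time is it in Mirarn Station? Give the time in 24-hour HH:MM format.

1 February 2029 is a Thursday, so Mondays fall on 5, 12, 19, 26; the last is February 26.
1 September 2029 is a Saturday, so the first Saturday is September 1.
Daylight saving runs 26 February – 1 September; February 22, 2029 is outside that window, so Oreph is on standard time at UTC−05:15.
15:00 Oreph + 5h15m = 20:15 UTC.
Mirarn Station stays on UTC−12:00 all year.
20:15 UTC − 12h = 08:15 Mirarn Station.

08:15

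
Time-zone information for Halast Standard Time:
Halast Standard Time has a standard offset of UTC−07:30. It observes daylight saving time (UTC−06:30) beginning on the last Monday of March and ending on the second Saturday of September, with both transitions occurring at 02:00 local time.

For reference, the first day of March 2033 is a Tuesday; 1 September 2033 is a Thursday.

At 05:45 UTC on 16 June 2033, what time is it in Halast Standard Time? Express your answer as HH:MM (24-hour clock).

1 March 2033 is a Tuesday, so Mondays fall on 7, 14, 21, 28; the last is March 28.
1 September 2033 is a Thursday, so the first Saturday is September 3 and the second is September 10.
At the standard offset (UTC−07:30), 05:45 UTC − 7h30m = 22:15 Halast Standard Time standard time (rolling into the previous day, 15 June 2033).
The standard-time date in Halast Standard Time, 15 June 2033, lies within the daylight-saving period (28 March – 10 September), so Halast Standard Time is on daylight time, UTC−06:30.
05:45 UTC − 6h30m = 23:15 local (rolling into the previous day, 15 June 2033).

23:15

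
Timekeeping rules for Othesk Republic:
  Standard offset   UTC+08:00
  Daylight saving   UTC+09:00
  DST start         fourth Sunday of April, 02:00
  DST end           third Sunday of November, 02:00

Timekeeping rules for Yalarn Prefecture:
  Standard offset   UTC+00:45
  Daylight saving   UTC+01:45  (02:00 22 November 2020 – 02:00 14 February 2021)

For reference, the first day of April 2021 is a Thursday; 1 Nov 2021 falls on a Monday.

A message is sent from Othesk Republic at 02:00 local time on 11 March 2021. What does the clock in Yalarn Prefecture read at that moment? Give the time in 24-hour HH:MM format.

18:45

1 April 2021 is a Thursday, so the first Sunday is April 4 and the fourth is April 25.
1 November 2021 is a Monday, so the first Sunday is November 7 and the third is November 21.
11 March 2021 is outside the daylight-saving period (25 April – 21 November), so Othesk Republic is on standard time, UTC+08:00.
02:00 Othesk Republic − 8h = 18:00 UTC (rolling into the previous day, 10 March 2021).
At the standard offset (UTC+00:45), 18:00 UTC + 0h45m = 18:45 Yalarn Prefecture standard time.
Daylight saving runs 22 November 2020 – 14 February 2021; the standard-time date in Yalarn Prefecture, 10 March 2021, is outside that window, so Yalarn Prefecture is on standard time at UTC+00:45.
18:00 UTC + 0h45m = 18:45 Yalarn Prefecture.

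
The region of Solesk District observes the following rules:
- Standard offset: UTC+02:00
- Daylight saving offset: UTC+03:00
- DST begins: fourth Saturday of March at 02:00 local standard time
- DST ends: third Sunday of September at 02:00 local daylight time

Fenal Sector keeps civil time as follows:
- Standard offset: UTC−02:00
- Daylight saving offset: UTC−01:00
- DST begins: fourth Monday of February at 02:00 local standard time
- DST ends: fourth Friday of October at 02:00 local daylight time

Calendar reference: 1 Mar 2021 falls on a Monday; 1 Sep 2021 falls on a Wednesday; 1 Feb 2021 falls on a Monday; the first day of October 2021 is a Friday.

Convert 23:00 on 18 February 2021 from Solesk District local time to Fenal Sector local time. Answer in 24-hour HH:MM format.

1 March 2021 is a Monday, so the first Saturday is March 6 and the fourth is March 27.
1 September 2021 is a Wednesday, so the first Sunday is September 5 and the third is September 19.
18 February 2021 is outside the daylight-saving period (27 March – 19 September), so Solesk District is on standard time, UTC+02:00.
23:00 Solesk District − 2h = 21:00 UTC.
1 February 2021 is a Monday, so the first Monday is February 1 and the fourth is February 22.
1 October 2021 is a Friday, so the first Friday is October 1 and the fourth is October 22.
At the standard offset (UTC−02:00), 21:00 UTC − 2h = 19:00 Fenal Sector standard time.
Daylight saving runs 22 February – 22 October; the standard-time date in Fenal Sector, 18 February 2021, is outside that window, so Fenal Sector is on standard time at UTC−02:00.
21:00 UTC − 2h = 19:00 Fenal Sector.

19:00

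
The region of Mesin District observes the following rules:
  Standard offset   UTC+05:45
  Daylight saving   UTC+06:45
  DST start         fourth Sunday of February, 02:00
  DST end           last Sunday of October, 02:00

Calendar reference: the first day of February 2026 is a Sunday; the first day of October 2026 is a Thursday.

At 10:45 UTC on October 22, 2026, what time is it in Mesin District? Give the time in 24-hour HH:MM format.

17:30

1 February 2026 is a Sunday, so the first Sunday is February 1 and the fourth is February 22.
1 October 2026 is a Thursday, so Sundays fall on 4, 11, 18, 25; the last is October 25.
At the standard offset (UTC+05:45), 10:45 UTC + 5h45m = 16:30 Mesin District standard time.
The standard-time date in Mesin District, October 22, 2026, falls between 22 February and 25 October, so daylight saving is in effect and Mesin District is at UTC+06:45.
10:45 UTC + 6h45m = 17:30 local.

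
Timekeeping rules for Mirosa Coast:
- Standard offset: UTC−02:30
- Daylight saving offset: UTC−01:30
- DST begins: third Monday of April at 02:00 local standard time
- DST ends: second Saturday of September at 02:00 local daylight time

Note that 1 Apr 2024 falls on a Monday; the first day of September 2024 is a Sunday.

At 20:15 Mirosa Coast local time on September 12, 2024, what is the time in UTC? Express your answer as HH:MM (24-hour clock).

1 April 2024 is a Monday, so the first Monday is April 1 and the third is April 15.
1 September 2024 is a Sunday, so the first Saturday is September 7 and the second is September 14.
September 12, 2024 lies within the daylight-saving period (15 April – 14 September), so Mirosa Coast is on daylight time, UTC−01:30.
20:15 local + 1h30m = 21:45 UTC.

21:45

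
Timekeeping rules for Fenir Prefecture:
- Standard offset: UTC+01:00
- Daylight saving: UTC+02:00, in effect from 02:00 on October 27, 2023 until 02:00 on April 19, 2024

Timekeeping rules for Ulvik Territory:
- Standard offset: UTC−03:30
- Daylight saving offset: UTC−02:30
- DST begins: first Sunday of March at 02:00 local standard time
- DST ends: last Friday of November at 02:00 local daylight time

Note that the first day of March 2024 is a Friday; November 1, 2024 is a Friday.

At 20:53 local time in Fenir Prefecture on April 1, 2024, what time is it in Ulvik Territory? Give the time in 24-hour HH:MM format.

16:23

April 1, 2024 falls between 27 October 2023 and 19 April 2024, so daylight saving is in effect and Fenir Prefecture is at UTC+02:00.
20:53 Fenir Prefecture − 2h = 18:53 UTC.
1 March 2024 is a Friday, so the first Sunday is March 3.
1 November 2024 is a Friday, so Fridays fall on 1, 8, 15, 22, 29; the last is November 29.
At the standard offset (UTC−03:30), 18:53 UTC − 3h30m = 15:23 Ulvik Territory standard time.
The standard-time date in Ulvik Territory, April 1, 2024, falls between 3 March and 29 November, so daylight saving is in effect and Ulvik Territory is at UTC−02:30.
18:53 UTC − 2h30m = 16:23 Ulvik Territory.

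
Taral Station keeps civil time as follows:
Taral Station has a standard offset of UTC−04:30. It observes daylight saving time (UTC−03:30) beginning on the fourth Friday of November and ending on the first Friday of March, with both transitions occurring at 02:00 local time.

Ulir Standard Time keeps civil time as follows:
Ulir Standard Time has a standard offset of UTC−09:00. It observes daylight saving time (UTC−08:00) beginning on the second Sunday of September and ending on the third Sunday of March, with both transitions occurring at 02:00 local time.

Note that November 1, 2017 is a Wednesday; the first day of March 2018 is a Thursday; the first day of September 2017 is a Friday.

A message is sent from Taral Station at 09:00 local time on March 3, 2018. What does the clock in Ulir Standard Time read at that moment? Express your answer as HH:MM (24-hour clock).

1 November 2017 is a Wednesday, so the first Friday is November 3 and the fourth is November 24.
1 March 2018 is a Thursday, so the first Friday is March 2.
March 3, 2018 is outside the daylight-saving period (24 November 2017 – 2 March 2018), so Taral Station is on standard time, UTC−04:30.
09:00 Taral Station + 4h30m = 13:30 UTC.
1 September 2017 is a Friday, so the first Sunday is September 3 and the second is September 10.
1 March 2018 is a Thursday, so the first Sunday is March 4 and the third is March 18.
At the standard offset (UTC−09:00), 13:30 UTC − 9h = 04:30 Ulir Standard Time standard time.
The standard-time date in Ulir Standard Time, March 3, 2018, falls between 10 September 2017 and 18 March 2018, so daylight saving is in effect and Ulir Standard Time is at UTC−08:00.
13:30 UTC − 8h = 05:30 Ulir Standard Time.

05:30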